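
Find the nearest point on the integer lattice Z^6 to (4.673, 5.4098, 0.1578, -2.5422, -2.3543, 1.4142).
(5, 5, 0, -3, -2, 1)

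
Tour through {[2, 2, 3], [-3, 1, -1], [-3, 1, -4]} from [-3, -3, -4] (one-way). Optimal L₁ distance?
17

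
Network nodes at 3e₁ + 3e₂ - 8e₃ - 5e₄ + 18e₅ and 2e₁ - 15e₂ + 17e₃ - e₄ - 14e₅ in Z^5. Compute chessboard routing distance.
32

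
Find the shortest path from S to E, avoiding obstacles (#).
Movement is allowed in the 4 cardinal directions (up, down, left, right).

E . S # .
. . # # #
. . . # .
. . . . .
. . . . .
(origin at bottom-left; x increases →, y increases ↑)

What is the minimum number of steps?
2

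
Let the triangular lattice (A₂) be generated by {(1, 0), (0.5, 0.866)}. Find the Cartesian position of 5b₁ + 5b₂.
(7.5, 4.33)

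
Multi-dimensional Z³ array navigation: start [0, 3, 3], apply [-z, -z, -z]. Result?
(0, 3, 0)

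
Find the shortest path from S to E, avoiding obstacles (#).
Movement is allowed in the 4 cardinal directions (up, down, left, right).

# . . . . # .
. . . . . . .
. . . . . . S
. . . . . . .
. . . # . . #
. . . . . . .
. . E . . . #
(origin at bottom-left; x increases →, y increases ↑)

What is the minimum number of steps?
8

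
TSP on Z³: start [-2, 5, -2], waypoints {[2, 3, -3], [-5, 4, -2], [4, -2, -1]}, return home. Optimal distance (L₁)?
36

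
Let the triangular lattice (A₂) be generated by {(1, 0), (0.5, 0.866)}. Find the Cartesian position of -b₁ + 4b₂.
(1, 3.464)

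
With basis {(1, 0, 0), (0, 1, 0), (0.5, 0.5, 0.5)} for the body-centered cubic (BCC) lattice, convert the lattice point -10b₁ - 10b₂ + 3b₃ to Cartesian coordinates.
(-8.5, -8.5, 1.5)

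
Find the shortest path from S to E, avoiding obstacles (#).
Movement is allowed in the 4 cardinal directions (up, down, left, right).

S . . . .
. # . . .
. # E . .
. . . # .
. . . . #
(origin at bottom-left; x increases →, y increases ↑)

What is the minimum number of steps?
4
(one shortest path: (0, 4) → (1, 4) → (2, 4) → (2, 3) → (2, 2))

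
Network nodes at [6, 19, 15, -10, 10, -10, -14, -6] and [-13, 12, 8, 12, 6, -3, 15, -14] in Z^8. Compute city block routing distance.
103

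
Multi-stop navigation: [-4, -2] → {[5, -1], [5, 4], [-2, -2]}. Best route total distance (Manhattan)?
15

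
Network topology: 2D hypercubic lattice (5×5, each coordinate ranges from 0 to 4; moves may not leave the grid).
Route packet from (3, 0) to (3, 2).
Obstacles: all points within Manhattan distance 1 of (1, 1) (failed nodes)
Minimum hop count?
2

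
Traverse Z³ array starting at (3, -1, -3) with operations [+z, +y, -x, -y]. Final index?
(2, -1, -2)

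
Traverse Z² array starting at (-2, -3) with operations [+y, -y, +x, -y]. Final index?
(-1, -4)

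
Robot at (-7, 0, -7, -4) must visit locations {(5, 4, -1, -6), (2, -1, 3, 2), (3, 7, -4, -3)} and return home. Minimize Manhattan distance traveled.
78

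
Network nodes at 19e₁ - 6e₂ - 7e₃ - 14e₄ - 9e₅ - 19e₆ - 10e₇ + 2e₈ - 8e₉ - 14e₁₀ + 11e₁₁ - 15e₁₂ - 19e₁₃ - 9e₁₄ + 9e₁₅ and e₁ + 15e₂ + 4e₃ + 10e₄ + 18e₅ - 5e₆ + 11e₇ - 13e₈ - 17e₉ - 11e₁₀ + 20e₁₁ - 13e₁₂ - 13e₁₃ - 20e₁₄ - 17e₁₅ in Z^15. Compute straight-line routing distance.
63.726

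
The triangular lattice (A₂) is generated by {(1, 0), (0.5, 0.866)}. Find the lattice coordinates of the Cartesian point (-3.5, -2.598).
-2b₁ - 3b₂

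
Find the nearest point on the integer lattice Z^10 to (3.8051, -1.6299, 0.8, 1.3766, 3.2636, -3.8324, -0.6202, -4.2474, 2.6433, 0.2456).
(4, -2, 1, 1, 3, -4, -1, -4, 3, 0)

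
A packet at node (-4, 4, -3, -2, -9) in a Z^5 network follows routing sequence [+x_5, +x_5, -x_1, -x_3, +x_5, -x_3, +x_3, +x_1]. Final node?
(-4, 4, -4, -2, -6)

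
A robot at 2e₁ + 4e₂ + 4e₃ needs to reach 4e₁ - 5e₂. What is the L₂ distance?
10.0499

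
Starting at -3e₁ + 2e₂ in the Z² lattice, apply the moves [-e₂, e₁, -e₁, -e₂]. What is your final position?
(-3, 0)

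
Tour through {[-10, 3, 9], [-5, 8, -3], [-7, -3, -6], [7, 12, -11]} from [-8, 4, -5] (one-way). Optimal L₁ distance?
79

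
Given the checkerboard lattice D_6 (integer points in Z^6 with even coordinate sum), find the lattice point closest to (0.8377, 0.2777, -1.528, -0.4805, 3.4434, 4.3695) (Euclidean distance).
(1, 0, -2, 0, 3, 4)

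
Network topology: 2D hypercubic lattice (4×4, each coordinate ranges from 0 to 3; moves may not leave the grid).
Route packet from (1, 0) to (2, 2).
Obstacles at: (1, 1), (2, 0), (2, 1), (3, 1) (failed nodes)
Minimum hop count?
5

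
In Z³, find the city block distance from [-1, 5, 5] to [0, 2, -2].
11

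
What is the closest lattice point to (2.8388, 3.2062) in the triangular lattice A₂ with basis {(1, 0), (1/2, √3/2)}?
(3, 3.464)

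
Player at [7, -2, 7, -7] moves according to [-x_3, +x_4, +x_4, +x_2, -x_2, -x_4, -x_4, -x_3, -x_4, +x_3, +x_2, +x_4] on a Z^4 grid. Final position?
(7, -1, 6, -7)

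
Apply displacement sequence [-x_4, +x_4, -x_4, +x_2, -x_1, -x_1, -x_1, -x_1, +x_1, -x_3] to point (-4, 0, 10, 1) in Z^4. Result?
(-7, 1, 9, 0)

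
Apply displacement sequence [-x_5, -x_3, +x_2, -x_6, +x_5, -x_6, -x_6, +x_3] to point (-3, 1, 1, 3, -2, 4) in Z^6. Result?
(-3, 2, 1, 3, -2, 1)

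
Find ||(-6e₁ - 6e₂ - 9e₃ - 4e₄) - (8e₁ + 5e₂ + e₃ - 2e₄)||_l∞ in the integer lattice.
14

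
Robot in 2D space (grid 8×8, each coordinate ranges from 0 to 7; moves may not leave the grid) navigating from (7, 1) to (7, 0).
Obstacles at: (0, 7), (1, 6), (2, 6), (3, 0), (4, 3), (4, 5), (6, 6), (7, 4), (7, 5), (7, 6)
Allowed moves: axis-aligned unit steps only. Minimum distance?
1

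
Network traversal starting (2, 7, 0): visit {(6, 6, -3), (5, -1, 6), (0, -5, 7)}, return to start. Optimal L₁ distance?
56
(one optimal route: (2, 7, 0) → (6, 6, -3) → (5, -1, 6) → (0, -5, 7) → (2, 7, 0))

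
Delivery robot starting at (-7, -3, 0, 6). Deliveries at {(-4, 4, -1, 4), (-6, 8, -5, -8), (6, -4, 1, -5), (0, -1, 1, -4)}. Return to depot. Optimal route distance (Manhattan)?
96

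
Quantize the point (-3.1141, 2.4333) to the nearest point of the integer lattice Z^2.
(-3, 2)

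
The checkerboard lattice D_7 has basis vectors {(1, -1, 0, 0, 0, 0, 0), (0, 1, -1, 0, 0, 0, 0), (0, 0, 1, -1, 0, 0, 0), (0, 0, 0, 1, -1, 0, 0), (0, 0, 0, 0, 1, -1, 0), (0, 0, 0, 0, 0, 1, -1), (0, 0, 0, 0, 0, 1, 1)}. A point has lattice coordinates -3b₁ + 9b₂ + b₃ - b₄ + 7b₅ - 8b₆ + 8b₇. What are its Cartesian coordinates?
(-3, 12, -8, -2, 8, -7, 16)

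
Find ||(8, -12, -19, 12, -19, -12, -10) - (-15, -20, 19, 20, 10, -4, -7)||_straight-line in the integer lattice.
54.909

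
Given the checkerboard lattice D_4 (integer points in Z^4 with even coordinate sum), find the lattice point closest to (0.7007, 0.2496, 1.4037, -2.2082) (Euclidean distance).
(1, 0, 1, -2)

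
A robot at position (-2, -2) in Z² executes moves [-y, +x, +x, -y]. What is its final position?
(0, -4)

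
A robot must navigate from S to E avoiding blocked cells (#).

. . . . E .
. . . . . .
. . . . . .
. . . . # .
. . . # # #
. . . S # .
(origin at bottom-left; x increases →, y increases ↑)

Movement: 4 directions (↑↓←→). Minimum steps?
8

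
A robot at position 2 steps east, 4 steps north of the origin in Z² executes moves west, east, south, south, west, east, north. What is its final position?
(2, 3)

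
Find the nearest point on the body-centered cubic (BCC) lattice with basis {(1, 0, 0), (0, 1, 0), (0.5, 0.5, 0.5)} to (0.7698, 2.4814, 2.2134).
(0.5, 2.5, 2.5)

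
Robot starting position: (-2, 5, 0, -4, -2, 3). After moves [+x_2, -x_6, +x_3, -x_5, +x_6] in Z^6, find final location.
(-2, 6, 1, -4, -3, 3)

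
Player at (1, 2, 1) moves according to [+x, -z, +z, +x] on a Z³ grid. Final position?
(3, 2, 1)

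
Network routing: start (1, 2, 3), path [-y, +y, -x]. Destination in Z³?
(0, 2, 3)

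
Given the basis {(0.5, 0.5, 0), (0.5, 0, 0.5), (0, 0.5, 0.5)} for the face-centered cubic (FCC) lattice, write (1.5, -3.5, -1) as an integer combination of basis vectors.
-b₁ + 4b₂ - 6b₃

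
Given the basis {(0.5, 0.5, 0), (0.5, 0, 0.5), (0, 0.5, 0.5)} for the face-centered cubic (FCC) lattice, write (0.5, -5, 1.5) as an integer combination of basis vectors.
-6b₁ + 7b₂ - 4b₃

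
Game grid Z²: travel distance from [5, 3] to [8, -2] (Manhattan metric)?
8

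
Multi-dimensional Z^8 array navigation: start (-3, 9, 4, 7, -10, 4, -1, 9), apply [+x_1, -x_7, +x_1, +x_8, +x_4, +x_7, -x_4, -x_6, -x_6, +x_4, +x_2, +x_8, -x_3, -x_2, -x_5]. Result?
(-1, 9, 3, 8, -11, 2, -1, 11)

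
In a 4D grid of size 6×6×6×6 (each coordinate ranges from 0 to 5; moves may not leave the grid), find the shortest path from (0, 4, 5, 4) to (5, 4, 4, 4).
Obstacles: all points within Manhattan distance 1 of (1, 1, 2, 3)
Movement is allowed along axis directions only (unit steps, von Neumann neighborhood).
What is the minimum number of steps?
6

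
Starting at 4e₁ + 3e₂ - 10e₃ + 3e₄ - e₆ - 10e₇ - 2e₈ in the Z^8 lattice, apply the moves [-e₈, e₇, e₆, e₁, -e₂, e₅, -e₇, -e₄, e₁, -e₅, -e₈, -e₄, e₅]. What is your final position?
(6, 2, -10, 1, 1, 0, -10, -4)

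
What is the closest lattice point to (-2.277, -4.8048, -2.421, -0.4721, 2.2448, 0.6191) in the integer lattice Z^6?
(-2, -5, -2, 0, 2, 1)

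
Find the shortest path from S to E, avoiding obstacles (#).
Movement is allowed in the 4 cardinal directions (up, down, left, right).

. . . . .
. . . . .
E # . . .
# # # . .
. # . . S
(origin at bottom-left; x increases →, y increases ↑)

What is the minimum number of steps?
8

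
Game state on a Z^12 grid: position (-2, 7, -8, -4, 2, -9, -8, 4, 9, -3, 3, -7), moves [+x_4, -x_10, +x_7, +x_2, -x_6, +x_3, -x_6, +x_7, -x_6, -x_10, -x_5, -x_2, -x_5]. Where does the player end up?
(-2, 7, -7, -3, 0, -12, -6, 4, 9, -5, 3, -7)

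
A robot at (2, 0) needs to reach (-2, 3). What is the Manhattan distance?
7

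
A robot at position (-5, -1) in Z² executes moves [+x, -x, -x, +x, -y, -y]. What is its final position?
(-5, -3)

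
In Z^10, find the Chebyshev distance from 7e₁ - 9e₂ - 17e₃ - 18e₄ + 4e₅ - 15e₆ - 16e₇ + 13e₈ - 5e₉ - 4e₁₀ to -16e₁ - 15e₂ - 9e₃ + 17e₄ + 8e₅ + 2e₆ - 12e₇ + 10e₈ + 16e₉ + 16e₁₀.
35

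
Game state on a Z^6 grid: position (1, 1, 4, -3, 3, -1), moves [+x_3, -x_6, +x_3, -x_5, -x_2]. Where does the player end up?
(1, 0, 6, -3, 2, -2)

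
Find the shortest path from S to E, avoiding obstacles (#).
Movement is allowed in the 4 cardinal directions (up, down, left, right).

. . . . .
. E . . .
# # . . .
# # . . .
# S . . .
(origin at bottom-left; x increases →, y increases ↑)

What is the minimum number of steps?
5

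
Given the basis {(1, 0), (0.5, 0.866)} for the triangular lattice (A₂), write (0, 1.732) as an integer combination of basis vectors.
-b₁ + 2b₂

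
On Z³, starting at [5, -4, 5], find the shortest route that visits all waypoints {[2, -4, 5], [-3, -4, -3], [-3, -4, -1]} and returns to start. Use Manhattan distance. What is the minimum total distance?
32
(one optimal route: (5, -4, 5) → (2, -4, 5) → (-3, -4, -3) → (-3, -4, -1) → (5, -4, 5))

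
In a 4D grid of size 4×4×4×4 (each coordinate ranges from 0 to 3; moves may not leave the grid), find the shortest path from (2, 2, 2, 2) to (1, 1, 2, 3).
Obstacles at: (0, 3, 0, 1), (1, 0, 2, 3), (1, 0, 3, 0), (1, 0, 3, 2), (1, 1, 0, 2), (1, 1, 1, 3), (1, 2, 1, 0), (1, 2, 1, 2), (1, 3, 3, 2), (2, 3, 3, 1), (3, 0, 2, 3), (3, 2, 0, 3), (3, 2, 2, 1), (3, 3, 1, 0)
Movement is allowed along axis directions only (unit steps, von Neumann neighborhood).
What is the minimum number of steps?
3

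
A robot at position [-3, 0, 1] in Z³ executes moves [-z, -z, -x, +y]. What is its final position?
(-4, 1, -1)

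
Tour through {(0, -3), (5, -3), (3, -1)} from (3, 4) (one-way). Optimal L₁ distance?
14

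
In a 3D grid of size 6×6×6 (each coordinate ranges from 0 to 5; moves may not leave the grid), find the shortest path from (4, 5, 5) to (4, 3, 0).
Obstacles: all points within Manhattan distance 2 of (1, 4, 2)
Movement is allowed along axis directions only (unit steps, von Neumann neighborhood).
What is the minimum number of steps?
7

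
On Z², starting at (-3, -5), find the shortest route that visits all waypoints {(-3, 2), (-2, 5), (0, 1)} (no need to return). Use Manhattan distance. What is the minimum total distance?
17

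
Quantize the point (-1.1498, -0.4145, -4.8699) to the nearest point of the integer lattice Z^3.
(-1, 0, -5)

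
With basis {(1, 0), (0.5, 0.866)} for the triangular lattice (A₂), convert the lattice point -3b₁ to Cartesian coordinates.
(-3, 0)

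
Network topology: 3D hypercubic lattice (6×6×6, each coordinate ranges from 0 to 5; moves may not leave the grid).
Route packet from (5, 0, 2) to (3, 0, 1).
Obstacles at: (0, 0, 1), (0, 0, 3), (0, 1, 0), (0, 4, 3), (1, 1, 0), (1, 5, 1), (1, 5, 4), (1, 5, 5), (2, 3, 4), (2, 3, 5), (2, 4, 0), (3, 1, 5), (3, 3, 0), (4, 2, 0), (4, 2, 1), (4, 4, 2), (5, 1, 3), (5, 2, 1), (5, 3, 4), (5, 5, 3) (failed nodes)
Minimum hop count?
3
(one shortest path: (5, 0, 2) → (4, 0, 2) → (3, 0, 2) → (3, 0, 1))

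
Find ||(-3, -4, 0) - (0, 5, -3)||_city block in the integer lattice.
15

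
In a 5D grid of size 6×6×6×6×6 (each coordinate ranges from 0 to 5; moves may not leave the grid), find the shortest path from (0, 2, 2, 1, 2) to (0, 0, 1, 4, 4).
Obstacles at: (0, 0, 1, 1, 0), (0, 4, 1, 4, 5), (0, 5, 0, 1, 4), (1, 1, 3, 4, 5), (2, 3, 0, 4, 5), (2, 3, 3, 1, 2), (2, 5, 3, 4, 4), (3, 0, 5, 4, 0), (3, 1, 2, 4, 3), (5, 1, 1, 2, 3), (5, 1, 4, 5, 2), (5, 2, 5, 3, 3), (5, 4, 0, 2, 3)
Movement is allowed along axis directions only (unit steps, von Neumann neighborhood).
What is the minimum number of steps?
8
(one shortest path: (0, 2, 2, 1, 2) → (0, 1, 2, 1, 2) → (0, 0, 2, 1, 2) → (0, 0, 1, 1, 2) → (0, 0, 1, 2, 2) → (0, 0, 1, 3, 2) → (0, 0, 1, 4, 2) → (0, 0, 1, 4, 3) → (0, 0, 1, 4, 4))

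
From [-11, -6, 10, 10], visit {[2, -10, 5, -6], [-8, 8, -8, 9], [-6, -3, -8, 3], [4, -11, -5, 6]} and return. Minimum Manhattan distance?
142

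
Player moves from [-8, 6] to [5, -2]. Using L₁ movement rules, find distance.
21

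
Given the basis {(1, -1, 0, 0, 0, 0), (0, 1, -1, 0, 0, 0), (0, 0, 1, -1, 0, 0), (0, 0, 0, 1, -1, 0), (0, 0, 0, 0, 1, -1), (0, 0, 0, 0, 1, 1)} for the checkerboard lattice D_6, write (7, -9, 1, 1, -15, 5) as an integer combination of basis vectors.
7b₁ - 2b₂ - b₃ - 10b₅ - 5b₆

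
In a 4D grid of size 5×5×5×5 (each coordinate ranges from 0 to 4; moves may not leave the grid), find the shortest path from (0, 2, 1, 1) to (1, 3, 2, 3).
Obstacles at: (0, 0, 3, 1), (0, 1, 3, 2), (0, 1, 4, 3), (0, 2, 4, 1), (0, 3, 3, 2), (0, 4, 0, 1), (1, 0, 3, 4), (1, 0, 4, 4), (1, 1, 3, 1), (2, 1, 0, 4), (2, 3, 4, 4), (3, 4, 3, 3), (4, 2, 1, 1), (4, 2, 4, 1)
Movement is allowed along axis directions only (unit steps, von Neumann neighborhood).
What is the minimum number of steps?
5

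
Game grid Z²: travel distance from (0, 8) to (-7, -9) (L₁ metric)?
24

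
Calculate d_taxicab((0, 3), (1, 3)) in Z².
1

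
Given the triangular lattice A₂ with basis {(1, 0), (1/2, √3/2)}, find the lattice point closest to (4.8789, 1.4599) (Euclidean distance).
(5, 1.732)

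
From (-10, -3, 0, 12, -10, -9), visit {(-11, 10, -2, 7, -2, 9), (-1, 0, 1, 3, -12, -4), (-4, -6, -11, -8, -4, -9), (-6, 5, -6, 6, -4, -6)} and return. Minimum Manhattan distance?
188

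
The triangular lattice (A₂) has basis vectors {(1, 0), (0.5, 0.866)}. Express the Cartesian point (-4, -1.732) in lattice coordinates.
-3b₁ - 2b₂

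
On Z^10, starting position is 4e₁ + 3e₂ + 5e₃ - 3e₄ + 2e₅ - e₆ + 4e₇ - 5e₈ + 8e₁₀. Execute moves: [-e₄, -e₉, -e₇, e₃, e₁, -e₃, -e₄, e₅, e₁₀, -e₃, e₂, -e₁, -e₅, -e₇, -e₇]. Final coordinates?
(4, 4, 4, -5, 2, -1, 1, -5, -1, 9)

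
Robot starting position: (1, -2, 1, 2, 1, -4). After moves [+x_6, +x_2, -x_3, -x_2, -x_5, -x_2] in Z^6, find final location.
(1, -3, 0, 2, 0, -3)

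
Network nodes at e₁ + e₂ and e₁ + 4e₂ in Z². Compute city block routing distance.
3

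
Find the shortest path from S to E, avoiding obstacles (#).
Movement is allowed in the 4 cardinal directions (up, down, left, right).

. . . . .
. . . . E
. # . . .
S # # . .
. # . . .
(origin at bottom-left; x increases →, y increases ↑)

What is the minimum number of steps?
6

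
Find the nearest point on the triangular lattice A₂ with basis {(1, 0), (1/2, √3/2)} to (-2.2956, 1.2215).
(-2.5, 0.866)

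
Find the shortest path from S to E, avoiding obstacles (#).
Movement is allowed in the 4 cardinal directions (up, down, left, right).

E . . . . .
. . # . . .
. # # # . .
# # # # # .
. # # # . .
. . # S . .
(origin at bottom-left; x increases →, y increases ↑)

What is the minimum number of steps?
12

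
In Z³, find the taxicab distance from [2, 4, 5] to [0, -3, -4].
18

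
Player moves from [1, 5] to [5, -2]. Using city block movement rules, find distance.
11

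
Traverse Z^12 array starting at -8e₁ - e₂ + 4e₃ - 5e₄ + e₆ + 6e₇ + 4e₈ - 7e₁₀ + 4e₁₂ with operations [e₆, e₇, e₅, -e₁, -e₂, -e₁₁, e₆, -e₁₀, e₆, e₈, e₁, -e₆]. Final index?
(-8, -2, 4, -5, 1, 3, 7, 5, 0, -8, -1, 4)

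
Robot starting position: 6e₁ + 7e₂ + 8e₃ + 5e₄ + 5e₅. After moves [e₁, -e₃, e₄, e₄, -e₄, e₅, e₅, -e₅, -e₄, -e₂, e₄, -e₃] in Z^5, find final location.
(7, 6, 6, 6, 6)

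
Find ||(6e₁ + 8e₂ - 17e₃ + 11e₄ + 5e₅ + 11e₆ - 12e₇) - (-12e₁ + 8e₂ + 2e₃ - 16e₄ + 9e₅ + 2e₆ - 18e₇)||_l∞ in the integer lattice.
27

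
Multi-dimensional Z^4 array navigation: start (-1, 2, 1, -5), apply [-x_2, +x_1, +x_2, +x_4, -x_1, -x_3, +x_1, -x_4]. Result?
(0, 2, 0, -5)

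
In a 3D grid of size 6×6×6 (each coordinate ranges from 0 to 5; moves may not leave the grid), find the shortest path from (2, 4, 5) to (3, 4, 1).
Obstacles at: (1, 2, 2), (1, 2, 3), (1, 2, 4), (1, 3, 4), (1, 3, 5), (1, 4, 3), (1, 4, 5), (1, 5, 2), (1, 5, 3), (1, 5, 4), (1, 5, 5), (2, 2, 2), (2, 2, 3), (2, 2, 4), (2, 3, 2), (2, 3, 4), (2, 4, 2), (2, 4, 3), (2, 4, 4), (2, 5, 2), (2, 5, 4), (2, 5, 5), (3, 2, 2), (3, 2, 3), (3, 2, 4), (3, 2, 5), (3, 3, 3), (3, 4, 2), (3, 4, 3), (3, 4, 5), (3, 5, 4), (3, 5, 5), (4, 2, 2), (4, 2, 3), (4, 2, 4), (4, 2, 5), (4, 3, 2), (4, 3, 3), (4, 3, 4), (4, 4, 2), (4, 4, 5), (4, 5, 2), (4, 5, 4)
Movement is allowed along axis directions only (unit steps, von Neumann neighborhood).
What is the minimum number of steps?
11
(one shortest path: (2, 4, 5) → (2, 3, 5) → (3, 3, 5) → (4, 3, 5) → (5, 3, 5) → (5, 4, 5) → (5, 4, 4) → (5, 4, 3) → (5, 4, 2) → (5, 4, 1) → (4, 4, 1) → (3, 4, 1))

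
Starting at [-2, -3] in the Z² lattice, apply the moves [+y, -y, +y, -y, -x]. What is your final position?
(-3, -3)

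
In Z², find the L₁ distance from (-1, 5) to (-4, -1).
9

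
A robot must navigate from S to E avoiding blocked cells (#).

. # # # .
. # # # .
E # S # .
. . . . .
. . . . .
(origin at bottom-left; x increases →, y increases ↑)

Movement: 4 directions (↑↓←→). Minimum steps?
4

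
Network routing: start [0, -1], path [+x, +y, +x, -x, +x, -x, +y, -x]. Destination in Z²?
(0, 1)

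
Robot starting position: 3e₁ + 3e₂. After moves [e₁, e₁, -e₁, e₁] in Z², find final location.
(5, 3)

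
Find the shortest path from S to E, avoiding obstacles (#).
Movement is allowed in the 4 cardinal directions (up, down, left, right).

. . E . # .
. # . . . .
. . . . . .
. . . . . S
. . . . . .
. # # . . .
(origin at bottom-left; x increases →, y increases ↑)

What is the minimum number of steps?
6
(one shortest path: (5, 2) → (4, 2) → (3, 2) → (2, 2) → (2, 3) → (2, 4) → (2, 5))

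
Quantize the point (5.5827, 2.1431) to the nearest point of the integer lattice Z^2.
(6, 2)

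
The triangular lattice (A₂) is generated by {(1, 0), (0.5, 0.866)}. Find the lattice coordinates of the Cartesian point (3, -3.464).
5b₁ - 4b₂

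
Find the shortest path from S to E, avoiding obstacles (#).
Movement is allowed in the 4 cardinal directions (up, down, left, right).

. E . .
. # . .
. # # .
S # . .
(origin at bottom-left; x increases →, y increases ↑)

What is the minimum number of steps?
4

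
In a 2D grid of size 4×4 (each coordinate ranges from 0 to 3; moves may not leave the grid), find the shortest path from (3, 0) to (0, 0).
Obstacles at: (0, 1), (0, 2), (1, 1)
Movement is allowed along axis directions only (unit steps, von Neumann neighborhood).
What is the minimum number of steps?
3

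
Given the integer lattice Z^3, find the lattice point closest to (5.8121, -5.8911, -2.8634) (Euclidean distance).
(6, -6, -3)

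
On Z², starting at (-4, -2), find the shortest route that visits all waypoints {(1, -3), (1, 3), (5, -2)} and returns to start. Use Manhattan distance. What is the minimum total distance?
30
(one optimal route: (-4, -2) → (1, -3) → (1, 3) → (5, -2) → (-4, -2))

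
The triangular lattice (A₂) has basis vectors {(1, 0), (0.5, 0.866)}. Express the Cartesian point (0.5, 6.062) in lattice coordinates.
-3b₁ + 7b₂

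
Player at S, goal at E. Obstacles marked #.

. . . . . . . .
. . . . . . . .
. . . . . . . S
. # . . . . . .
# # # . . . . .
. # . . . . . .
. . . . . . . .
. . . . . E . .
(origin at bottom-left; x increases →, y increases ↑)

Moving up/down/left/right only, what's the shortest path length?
7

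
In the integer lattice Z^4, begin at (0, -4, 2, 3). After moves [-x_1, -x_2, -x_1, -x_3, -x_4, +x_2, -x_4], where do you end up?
(-2, -4, 1, 1)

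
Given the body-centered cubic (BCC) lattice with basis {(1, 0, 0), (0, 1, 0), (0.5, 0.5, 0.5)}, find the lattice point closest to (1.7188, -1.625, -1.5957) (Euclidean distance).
(1.5, -1.5, -1.5)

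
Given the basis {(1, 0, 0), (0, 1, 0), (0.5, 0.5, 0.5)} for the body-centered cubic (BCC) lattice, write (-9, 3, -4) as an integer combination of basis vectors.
-5b₁ + 7b₂ - 8b₃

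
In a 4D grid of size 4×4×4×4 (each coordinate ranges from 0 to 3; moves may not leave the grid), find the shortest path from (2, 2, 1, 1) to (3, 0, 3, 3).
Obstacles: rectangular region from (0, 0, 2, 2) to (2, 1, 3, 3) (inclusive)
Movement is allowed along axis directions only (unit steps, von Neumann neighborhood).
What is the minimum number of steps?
7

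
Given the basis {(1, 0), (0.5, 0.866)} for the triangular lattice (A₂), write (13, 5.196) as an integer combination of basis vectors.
10b₁ + 6b₂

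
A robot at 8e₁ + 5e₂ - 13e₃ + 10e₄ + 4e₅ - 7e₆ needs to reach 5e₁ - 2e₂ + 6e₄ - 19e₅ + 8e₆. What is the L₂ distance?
31.5753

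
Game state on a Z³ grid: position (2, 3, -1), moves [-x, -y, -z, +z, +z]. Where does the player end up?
(1, 2, 0)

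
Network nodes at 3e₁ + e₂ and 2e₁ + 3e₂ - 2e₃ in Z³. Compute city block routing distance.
5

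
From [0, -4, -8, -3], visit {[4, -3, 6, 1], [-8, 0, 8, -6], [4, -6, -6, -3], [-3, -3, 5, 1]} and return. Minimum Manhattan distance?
84
(one optimal route: (0, -4, -8, -3) → (-8, 0, 8, -6) → (-3, -3, 5, 1) → (4, -3, 6, 1) → (4, -6, -6, -3) → (0, -4, -8, -3))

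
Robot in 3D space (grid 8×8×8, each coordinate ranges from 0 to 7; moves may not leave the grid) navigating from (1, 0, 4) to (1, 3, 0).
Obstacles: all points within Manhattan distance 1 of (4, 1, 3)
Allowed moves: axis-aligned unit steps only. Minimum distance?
7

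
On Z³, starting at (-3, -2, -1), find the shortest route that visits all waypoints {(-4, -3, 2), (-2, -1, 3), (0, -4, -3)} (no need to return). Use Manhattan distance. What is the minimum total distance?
21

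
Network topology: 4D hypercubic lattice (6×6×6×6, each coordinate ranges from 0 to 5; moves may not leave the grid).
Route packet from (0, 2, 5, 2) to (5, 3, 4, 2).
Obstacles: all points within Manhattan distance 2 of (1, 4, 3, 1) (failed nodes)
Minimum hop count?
7
(one shortest path: (0, 2, 5, 2) → (1, 2, 5, 2) → (2, 2, 5, 2) → (3, 2, 5, 2) → (4, 2, 5, 2) → (5, 2, 5, 2) → (5, 3, 5, 2) → (5, 3, 4, 2))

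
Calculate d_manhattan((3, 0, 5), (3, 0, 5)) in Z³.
0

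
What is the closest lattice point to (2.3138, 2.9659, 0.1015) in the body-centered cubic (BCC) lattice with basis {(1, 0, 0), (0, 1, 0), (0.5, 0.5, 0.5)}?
(2, 3, 0)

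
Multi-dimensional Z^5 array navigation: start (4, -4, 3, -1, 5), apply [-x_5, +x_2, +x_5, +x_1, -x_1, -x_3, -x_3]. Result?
(4, -3, 1, -1, 5)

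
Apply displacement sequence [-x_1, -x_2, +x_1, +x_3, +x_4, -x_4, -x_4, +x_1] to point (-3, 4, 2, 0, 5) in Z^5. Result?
(-2, 3, 3, -1, 5)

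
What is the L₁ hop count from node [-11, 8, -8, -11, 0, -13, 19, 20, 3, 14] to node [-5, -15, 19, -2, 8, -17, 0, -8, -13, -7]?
161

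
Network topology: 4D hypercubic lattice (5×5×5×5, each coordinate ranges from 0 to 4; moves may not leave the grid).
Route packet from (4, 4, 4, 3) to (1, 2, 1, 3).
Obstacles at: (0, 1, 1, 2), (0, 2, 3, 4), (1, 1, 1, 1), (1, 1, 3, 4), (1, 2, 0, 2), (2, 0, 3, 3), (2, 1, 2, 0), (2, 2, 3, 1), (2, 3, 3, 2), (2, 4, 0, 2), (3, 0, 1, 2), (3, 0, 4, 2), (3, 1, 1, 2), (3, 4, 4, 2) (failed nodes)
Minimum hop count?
8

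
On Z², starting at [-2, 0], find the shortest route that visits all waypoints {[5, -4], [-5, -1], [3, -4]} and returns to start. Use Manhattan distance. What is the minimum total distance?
28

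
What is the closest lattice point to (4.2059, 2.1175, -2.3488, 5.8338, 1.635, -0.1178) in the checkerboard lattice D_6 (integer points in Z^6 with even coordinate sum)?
(4, 2, -2, 6, 2, 0)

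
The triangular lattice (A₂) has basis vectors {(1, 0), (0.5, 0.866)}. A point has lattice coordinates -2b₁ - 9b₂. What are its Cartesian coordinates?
(-6.5, -7.794)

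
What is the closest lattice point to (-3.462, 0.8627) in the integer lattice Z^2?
(-3, 1)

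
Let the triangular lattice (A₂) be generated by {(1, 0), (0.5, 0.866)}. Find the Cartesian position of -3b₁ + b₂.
(-2.5, 0.866)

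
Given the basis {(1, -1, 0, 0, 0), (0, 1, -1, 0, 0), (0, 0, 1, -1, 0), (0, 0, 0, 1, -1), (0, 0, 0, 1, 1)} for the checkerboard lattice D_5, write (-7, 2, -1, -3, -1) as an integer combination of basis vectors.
-7b₁ - 5b₂ - 6b₃ - 4b₄ - 5b₅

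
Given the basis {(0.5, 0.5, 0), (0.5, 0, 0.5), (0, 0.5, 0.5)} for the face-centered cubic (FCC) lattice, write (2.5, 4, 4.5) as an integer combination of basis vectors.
2b₁ + 3b₂ + 6b₃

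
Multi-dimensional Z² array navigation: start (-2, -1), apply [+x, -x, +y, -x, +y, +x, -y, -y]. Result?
(-2, -1)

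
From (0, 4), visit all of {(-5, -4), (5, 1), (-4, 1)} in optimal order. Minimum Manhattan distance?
23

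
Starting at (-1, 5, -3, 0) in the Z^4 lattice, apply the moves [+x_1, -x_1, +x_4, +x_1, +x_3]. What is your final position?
(0, 5, -2, 1)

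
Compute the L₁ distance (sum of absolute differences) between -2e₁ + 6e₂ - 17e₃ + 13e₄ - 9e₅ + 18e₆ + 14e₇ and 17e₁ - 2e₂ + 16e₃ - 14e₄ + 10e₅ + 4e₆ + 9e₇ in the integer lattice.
125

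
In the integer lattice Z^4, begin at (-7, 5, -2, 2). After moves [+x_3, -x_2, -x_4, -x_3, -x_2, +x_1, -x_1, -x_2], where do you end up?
(-7, 2, -2, 1)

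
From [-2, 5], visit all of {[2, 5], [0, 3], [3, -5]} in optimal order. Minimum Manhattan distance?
19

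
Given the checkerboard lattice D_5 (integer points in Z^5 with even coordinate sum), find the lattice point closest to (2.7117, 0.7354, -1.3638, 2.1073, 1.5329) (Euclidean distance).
(3, 1, -1, 2, 1)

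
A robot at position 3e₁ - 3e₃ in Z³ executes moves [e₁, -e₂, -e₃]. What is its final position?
(4, -1, -4)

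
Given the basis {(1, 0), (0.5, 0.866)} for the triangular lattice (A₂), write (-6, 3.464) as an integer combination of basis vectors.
-8b₁ + 4b₂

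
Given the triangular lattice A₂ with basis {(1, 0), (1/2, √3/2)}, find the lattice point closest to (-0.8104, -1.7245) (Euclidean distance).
(-1, -1.732)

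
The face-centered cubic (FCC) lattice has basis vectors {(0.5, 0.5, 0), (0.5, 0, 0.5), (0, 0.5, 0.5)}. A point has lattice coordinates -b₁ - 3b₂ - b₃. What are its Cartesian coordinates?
(-2, -1, -2)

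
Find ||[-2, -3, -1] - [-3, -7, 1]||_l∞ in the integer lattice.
4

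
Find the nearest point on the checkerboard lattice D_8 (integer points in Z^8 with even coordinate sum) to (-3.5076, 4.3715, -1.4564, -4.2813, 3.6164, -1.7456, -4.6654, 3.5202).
(-4, 4, -1, -4, 4, -2, -5, 4)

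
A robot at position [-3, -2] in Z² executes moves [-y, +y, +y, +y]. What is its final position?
(-3, 0)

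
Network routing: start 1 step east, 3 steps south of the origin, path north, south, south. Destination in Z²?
(1, -4)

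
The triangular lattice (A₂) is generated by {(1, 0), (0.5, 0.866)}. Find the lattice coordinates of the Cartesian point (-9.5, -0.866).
-9b₁ - b₂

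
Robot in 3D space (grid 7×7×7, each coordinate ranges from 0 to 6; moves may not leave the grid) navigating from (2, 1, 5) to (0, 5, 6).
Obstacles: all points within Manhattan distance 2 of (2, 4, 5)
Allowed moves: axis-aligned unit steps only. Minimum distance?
7
(one shortest path: (2, 1, 5) → (1, 1, 5) → (0, 1, 5) → (0, 2, 5) → (0, 3, 5) → (0, 3, 6) → (0, 4, 6) → (0, 5, 6))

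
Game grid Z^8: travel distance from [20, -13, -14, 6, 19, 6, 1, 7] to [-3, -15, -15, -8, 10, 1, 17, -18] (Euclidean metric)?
41.4367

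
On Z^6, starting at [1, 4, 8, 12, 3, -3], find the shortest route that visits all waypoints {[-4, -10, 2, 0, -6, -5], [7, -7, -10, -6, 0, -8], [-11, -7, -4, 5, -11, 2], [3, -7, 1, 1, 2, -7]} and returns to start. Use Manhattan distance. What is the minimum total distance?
196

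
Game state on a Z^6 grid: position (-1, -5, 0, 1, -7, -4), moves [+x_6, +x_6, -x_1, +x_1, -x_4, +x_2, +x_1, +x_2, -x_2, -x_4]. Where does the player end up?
(0, -4, 0, -1, -7, -2)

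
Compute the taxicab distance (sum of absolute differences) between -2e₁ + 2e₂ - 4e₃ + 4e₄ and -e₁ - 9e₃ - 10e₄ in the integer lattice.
22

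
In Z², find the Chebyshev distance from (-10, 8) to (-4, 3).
6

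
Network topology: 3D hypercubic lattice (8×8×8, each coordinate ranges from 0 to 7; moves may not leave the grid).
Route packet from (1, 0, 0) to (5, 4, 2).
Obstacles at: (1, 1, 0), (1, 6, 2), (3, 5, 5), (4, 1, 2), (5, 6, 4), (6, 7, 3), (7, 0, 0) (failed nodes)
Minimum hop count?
10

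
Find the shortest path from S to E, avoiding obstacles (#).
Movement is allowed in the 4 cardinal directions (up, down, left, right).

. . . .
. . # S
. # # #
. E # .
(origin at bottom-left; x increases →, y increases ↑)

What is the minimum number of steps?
8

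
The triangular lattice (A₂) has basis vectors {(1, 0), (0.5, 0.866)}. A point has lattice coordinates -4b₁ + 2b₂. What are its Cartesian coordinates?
(-3, 1.732)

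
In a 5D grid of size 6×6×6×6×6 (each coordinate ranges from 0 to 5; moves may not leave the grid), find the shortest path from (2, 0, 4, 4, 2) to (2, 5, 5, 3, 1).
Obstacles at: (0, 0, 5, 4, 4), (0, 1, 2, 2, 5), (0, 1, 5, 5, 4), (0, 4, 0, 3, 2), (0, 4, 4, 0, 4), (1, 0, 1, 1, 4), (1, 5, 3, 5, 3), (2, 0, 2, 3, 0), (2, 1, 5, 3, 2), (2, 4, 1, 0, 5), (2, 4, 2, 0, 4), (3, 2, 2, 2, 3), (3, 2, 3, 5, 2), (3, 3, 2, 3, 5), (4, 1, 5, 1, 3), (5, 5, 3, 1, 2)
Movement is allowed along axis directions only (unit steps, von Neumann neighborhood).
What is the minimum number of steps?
8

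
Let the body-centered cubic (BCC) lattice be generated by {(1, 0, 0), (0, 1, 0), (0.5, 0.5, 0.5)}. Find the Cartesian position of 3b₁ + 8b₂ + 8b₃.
(7, 12, 4)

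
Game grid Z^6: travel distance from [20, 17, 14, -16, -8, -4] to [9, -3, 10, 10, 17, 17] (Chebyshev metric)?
26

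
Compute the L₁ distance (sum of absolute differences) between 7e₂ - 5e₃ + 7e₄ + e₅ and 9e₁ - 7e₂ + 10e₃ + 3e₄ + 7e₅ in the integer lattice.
48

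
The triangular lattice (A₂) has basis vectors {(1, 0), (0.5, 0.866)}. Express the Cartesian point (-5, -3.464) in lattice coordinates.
-3b₁ - 4b₂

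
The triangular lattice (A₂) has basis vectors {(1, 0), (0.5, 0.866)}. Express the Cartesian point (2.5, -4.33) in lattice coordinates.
5b₁ - 5b₂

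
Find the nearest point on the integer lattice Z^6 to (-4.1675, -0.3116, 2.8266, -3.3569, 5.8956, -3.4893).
(-4, 0, 3, -3, 6, -3)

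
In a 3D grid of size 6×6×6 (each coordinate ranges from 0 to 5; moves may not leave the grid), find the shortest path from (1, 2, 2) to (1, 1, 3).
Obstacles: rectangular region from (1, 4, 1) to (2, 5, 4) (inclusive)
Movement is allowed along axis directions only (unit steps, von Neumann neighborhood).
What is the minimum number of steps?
2
(one shortest path: (1, 2, 2) → (1, 1, 2) → (1, 1, 3))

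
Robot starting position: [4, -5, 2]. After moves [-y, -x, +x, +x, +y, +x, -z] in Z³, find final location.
(6, -5, 1)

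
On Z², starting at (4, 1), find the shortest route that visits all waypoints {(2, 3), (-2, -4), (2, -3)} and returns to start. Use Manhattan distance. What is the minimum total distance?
26
(one optimal route: (4, 1) → (2, 3) → (-2, -4) → (2, -3) → (4, 1))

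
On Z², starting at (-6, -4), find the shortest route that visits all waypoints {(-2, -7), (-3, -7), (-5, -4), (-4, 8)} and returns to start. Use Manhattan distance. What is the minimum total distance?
38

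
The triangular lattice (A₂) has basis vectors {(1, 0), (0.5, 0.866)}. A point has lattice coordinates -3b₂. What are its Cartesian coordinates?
(-1.5, -2.598)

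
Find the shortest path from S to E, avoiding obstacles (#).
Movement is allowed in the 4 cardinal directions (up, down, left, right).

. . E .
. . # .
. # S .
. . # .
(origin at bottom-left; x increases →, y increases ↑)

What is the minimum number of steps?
4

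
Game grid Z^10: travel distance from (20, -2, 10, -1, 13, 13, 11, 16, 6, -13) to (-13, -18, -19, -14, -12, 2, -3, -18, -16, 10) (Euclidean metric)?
73.9324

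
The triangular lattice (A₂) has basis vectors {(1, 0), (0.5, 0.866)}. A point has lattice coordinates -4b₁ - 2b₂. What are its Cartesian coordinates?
(-5, -1.732)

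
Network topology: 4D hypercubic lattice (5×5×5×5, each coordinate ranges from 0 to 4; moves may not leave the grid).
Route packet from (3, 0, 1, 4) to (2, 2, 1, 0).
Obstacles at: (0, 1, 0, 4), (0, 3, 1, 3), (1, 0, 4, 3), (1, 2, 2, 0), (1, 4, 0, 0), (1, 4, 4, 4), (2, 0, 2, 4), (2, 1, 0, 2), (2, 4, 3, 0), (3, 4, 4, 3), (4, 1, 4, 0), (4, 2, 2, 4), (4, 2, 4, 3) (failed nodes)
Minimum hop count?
7
(one shortest path: (3, 0, 1, 4) → (2, 0, 1, 4) → (2, 1, 1, 4) → (2, 2, 1, 4) → (2, 2, 1, 3) → (2, 2, 1, 2) → (2, 2, 1, 1) → (2, 2, 1, 0))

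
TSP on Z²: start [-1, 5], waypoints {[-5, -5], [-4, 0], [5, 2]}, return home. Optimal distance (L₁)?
40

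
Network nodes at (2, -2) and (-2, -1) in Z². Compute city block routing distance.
5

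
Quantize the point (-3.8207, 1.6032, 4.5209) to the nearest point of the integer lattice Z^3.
(-4, 2, 5)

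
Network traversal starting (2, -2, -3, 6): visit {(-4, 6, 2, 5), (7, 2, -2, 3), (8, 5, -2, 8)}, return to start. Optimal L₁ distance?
62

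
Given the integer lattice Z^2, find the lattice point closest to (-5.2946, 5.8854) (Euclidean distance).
(-5, 6)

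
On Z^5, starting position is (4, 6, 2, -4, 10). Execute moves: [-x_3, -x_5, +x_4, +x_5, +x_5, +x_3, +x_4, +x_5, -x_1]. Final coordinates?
(3, 6, 2, -2, 12)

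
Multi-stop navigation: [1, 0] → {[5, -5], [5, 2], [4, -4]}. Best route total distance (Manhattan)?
15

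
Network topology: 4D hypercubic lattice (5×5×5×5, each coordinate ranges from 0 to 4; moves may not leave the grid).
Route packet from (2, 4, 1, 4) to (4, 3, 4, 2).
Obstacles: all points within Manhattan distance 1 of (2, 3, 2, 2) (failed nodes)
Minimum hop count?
8
(one shortest path: (2, 4, 1, 4) → (3, 4, 1, 4) → (4, 4, 1, 4) → (4, 3, 1, 4) → (4, 3, 2, 4) → (4, 3, 3, 4) → (4, 3, 4, 4) → (4, 3, 4, 3) → (4, 3, 4, 2))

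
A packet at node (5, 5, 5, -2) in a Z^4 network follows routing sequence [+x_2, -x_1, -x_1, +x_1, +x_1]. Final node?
(5, 6, 5, -2)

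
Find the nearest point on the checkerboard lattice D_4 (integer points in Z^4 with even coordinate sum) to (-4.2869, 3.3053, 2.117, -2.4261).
(-4, 3, 2, -3)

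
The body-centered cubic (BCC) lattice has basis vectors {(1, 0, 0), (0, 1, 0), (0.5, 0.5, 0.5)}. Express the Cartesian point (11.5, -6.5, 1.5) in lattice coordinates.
10b₁ - 8b₂ + 3b₃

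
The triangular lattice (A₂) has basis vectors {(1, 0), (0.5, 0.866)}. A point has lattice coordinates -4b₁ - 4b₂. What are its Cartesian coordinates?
(-6, -3.464)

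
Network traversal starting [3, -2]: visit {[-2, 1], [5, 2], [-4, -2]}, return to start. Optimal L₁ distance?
26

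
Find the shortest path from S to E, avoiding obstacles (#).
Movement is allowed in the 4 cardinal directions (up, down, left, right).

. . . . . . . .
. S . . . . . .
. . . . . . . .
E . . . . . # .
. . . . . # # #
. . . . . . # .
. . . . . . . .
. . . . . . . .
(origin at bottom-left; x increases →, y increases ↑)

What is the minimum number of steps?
3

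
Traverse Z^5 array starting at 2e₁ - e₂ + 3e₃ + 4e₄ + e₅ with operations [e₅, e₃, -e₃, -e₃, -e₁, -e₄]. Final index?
(1, -1, 2, 3, 2)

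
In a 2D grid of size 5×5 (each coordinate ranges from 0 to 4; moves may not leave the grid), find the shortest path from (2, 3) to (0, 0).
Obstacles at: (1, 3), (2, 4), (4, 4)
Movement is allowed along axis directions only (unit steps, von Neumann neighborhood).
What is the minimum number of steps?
5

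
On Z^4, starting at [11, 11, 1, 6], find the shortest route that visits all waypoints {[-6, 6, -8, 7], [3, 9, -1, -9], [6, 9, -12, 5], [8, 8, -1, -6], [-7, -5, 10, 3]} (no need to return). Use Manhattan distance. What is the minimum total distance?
112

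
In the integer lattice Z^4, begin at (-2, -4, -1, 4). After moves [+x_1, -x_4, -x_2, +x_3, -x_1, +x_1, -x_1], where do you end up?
(-2, -5, 0, 3)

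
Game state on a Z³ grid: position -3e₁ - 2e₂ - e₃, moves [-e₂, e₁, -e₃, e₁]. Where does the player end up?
(-1, -3, -2)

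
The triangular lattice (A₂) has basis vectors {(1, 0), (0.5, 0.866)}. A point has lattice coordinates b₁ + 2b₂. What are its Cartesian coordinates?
(2, 1.732)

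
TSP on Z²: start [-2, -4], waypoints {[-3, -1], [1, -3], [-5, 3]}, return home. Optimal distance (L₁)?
26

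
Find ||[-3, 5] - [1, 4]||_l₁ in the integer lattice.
5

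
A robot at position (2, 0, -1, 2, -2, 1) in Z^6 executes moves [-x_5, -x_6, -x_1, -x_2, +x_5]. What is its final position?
(1, -1, -1, 2, -2, 0)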